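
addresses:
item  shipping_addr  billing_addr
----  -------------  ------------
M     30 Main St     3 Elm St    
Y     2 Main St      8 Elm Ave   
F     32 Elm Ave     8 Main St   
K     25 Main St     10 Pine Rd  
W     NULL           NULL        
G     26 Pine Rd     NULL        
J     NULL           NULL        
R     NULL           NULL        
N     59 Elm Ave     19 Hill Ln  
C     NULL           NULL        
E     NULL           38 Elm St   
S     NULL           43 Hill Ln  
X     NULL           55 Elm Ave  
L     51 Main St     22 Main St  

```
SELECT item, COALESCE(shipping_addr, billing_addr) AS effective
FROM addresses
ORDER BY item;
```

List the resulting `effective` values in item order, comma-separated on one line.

item=C: shipping_addr=NULL, billing_addr=NULL (all NULL) → NULL
item=E: shipping_addr=NULL, billing_addr=38 Elm St → 38 Elm St
item=F: shipping_addr=32 Elm Ave → 32 Elm Ave
item=G: shipping_addr=26 Pine Rd → 26 Pine Rd
item=J: shipping_addr=NULL, billing_addr=NULL (all NULL) → NULL
item=K: shipping_addr=25 Main St → 25 Main St
item=L: shipping_addr=51 Main St → 51 Main St
item=M: shipping_addr=30 Main St → 30 Main St
item=N: shipping_addr=59 Elm Ave → 59 Elm Ave
item=R: shipping_addr=NULL, billing_addr=NULL (all NULL) → NULL
item=S: shipping_addr=NULL, billing_addr=43 Hill Ln → 43 Hill Ln
item=W: shipping_addr=NULL, billing_addr=NULL (all NULL) → NULL
item=X: shipping_addr=NULL, billing_addr=55 Elm Ave → 55 Elm Ave
item=Y: shipping_addr=2 Main St → 2 Main St

NULL, 38 Elm St, 32 Elm Ave, 26 Pine Rd, NULL, 25 Main St, 51 Main St, 30 Main St, 59 Elm Ave, NULL, 43 Hill Ln, NULL, 55 Elm Ave, 2 Main St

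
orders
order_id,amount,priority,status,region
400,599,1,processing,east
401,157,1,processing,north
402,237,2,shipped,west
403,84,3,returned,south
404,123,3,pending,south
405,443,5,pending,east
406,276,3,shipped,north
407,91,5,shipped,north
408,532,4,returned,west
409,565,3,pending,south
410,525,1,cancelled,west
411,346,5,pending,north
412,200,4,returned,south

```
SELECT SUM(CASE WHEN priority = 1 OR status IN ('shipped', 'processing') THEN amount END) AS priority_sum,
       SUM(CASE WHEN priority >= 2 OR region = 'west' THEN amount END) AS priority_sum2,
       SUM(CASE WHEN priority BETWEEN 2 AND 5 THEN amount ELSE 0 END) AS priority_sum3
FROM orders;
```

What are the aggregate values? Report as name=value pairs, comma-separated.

[priority_sum: priority = 1 OR status IN ('shipped', 'processing')]
order_id=400: ✓ → 599
order_id=401: ✓ → 157
order_id=402: ✓ → 237
order_id=403: ✗
order_id=404: ✗
order_id=405: ✗
order_id=406: ✓ → 276
order_id=407: ✓ → 91
order_id=408: ✗
order_id=409: ✗
order_id=410: ✓ → 525
order_id=411: ✗
order_id=412: ✗
priority_sum = 599 + 157 + 237 + 276 + 91 + 525 = 1885
—
[priority_sum2: priority >= 2 OR region = 'west']
order_id=400: ✗
order_id=401: ✗
order_id=402: ✓ → 237
order_id=403: ✓ → 84
order_id=404: ✓ → 123
order_id=405: ✓ → 443
order_id=406: ✓ → 276
order_id=407: ✓ → 91
order_id=408: ✓ → 532
order_id=409: ✓ → 565
order_id=410: ✓ → 525
order_id=411: ✓ → 346
order_id=412: ✓ → 200
priority_sum2 = 237 + 84 + 123 + 443 + 276 + 91 + 532 + 565 + 525 + 346 + 200 = 3422
—
[priority_sum3: priority BETWEEN 2 AND 5]
order_id=400: ✗
order_id=401: ✗
order_id=402: ✓ → 237
order_id=403: ✓ → 84
order_id=404: ✓ → 123
order_id=405: ✓ → 443
order_id=406: ✓ → 276
order_id=407: ✓ → 91
order_id=408: ✓ → 532
order_id=409: ✓ → 565
order_id=410: ✗
order_id=411: ✓ → 346
order_id=412: ✓ → 200
priority_sum3 = 237 + 84 + 123 + 443 + 276 + 91 + 532 + 565 + 346 + 200 = 2897

priority_sum=1885, priority_sum2=3422, priority_sum3=2897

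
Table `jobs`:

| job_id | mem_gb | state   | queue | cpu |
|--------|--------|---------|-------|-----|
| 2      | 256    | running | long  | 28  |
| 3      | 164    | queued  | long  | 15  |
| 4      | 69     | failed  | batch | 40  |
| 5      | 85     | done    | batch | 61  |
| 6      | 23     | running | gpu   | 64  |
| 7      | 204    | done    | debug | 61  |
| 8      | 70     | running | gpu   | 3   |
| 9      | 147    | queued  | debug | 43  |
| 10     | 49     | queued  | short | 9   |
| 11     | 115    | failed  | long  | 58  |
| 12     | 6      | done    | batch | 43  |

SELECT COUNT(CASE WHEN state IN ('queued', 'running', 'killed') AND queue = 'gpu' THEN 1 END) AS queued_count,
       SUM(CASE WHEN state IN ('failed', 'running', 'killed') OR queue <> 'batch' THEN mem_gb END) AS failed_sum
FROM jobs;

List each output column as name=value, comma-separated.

queued_count=2, failed_sum=1097

[queued_count: state IN ('queued', 'running', 'killed') AND queue = 'gpu']
job_id=2: ✗
job_id=3: ✗
job_id=4: ✗
job_id=5: ✗
job_id=6: ✓ → 1
job_id=7: ✗
job_id=8: ✓ → 1
job_id=9: ✗
job_id=10: ✗
job_id=11: ✗
job_id=12: ✗
queued_count = COUNT(1, 1) = 2
—
[failed_sum: state IN ('failed', 'running', 'killed') OR queue <> 'batch']
job_id=2: ✓ → 256
job_id=3: ✓ → 164
job_id=4: ✓ → 69
job_id=5: ✗
job_id=6: ✓ → 23
job_id=7: ✓ → 204
job_id=8: ✓ → 70
job_id=9: ✓ → 147
job_id=10: ✓ → 49
job_id=11: ✓ → 115
job_id=12: ✗
failed_sum = 256 + 164 + 69 + 23 + 204 + 70 + 147 + 49 + 115 = 1097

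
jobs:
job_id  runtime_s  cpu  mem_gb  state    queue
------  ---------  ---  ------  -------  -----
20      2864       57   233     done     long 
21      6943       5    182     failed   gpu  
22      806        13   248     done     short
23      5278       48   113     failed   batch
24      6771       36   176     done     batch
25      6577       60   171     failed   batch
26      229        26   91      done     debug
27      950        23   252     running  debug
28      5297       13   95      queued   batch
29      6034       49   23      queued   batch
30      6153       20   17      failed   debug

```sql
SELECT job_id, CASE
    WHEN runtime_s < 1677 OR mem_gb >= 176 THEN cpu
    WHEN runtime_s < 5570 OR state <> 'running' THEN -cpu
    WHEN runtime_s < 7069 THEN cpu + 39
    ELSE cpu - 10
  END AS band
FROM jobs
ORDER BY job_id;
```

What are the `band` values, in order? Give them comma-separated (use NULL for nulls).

57, 5, 13, -48, 36, -60, 26, 23, -13, -49, -20

job_id=20: runtime_s < 1677 OR mem_gb >= 176 → 57
job_id=21: runtime_s < 1677 OR mem_gb >= 176 → 5
job_id=22: runtime_s < 1677 OR mem_gb >= 176 → 13
job_id=23: runtime_s < 5570 OR state <> 'running' → -48
job_id=24: runtime_s < 1677 OR mem_gb >= 176 → 36
job_id=25: runtime_s < 5570 OR state <> 'running' → -60
job_id=26: runtime_s < 1677 OR mem_gb >= 176 → 26
job_id=27: runtime_s < 1677 OR mem_gb >= 176 → 23
job_id=28: runtime_s < 5570 OR state <> 'running' → -13
job_id=29: runtime_s < 5570 OR state <> 'running' → -49
job_id=30: runtime_s < 5570 OR state <> 'running' → -20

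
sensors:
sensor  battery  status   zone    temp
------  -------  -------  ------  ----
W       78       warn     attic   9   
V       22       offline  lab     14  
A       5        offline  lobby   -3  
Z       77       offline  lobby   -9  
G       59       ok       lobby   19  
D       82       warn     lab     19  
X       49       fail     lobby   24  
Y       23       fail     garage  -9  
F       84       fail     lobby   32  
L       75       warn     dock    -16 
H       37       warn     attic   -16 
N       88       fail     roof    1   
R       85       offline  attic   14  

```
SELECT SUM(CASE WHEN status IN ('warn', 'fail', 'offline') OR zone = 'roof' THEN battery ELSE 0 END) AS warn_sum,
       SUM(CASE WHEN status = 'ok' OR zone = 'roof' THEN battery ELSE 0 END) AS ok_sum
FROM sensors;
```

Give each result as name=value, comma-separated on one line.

warn_sum=705, ok_sum=147

[warn_sum: status IN ('warn', 'fail', 'offline') OR zone = 'roof']
sensor=W: ✓ → 78
sensor=V: ✓ → 22
sensor=A: ✓ → 5
sensor=Z: ✓ → 77
sensor=G: ✗
sensor=D: ✓ → 82
sensor=X: ✓ → 49
sensor=Y: ✓ → 23
sensor=F: ✓ → 84
sensor=L: ✓ → 75
sensor=H: ✓ → 37
sensor=N: ✓ → 88
sensor=R: ✓ → 85
warn_sum = 78 + 22 + 5 + 77 + 82 + 49 + 23 + 84 + 75 + 37 + 88 + 85 = 705
—
[ok_sum: status = 'ok' OR zone = 'roof']
sensor=W: ✗
sensor=V: ✗
sensor=A: ✗
sensor=Z: ✗
sensor=G: ✓ → 59
sensor=D: ✗
sensor=X: ✗
sensor=Y: ✗
sensor=F: ✗
sensor=L: ✗
sensor=H: ✗
sensor=N: ✓ → 88
sensor=R: ✗
ok_sum = 59 + 88 = 147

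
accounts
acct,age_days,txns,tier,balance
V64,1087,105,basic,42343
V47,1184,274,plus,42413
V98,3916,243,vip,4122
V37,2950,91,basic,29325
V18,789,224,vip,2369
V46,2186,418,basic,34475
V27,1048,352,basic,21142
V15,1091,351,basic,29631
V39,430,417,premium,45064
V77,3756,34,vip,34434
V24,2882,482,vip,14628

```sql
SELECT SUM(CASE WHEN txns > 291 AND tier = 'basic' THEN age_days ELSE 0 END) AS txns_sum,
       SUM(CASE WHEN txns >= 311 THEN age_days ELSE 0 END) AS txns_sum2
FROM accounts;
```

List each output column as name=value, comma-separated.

txns_sum=4325, txns_sum2=7637

[txns_sum: txns > 291 AND tier = 'basic']
acct=V64: ✗
acct=V47: ✗
acct=V98: ✗
acct=V37: ✗
acct=V18: ✗
acct=V46: ✓ → 2186
acct=V27: ✓ → 1048
acct=V15: ✓ → 1091
acct=V39: ✗
acct=V77: ✗
acct=V24: ✗
txns_sum = 2186 + 1048 + 1091 = 4325
—
[txns_sum2: txns >= 311]
acct=V64: ✗
acct=V47: ✗
acct=V98: ✗
acct=V37: ✗
acct=V18: ✗
acct=V46: ✓ → 2186
acct=V27: ✓ → 1048
acct=V15: ✓ → 1091
acct=V39: ✓ → 430
acct=V77: ✗
acct=V24: ✓ → 2882
txns_sum2 = 2186 + 1048 + 1091 + 430 + 2882 = 7637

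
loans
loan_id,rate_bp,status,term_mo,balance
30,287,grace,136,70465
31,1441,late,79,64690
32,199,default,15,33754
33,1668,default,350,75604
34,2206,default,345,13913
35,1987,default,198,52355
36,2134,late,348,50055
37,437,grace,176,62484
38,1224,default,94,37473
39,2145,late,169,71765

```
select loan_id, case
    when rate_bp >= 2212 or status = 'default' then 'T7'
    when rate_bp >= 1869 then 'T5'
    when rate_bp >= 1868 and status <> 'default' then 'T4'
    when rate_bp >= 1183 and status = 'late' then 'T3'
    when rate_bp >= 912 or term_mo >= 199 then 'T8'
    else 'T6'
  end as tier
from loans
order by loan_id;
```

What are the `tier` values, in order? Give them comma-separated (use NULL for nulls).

T6, T3, T7, T7, T7, T7, T5, T6, T7, T5

loan_id=30: ELSE → T6
loan_id=31: rate_bp >= 1183 and status = 'late' → T3
loan_id=32: rate_bp >= 2212 or status = 'default' → T7
loan_id=33: rate_bp >= 2212 or status = 'default' → T7
loan_id=34: rate_bp >= 2212 or status = 'default' → T7
loan_id=35: rate_bp >= 2212 or status = 'default' → T7
loan_id=36: rate_bp >= 1869 → T5
loan_id=37: ELSE → T6
loan_id=38: rate_bp >= 2212 or status = 'default' → T7
loan_id=39: rate_bp >= 1869 → T5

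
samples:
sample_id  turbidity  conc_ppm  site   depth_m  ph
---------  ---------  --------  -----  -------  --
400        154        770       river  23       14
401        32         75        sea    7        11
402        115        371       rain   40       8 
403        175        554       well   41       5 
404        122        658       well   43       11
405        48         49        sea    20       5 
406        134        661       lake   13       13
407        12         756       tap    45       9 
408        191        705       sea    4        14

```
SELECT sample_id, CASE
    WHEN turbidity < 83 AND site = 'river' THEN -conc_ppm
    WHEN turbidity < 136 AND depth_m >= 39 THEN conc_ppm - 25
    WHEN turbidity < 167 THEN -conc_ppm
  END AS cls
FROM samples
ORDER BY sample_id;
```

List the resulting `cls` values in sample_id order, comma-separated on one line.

-770, -75, 346, NULL, 633, -49, -661, 731, NULL

sample_id=400: turbidity < 167 → -770
sample_id=401: turbidity < 167 → -75
sample_id=402: turbidity < 136 AND depth_m >= 39 → 346
sample_id=403: (no match → NULL) → NULL
sample_id=404: turbidity < 136 AND depth_m >= 39 → 633
sample_id=405: turbidity < 167 → -49
sample_id=406: turbidity < 167 → -661
sample_id=407: turbidity < 136 AND depth_m >= 39 → 731
sample_id=408: (no match → NULL) → NULL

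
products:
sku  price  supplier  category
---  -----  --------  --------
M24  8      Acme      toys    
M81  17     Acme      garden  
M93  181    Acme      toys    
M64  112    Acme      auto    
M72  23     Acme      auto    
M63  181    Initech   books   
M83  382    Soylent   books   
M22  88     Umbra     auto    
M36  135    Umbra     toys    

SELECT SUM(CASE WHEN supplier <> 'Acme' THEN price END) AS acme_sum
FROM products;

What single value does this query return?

sku=M24: ✗
sku=M81: ✗
sku=M93: ✗
sku=M64: ✗
sku=M72: ✗
sku=M63: ✓ → 181
sku=M83: ✓ → 382
sku=M22: ✓ → 88
sku=M36: ✓ → 135
acme_sum = 181 + 382 + 88 + 135 = 786

786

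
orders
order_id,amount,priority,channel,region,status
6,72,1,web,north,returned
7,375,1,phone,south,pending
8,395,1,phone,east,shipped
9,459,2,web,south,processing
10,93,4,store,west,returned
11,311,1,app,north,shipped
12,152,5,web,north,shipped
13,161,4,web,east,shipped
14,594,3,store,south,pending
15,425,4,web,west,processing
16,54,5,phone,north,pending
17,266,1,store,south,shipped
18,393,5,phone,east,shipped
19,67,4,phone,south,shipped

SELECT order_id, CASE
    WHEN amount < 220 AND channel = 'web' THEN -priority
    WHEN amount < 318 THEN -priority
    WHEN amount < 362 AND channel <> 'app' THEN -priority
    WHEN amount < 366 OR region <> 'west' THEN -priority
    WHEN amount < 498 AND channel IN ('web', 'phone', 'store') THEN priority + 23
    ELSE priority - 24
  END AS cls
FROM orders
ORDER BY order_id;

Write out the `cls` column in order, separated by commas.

-1, -1, -1, -2, -4, -1, -5, -4, -3, 27, -5, -1, -5, -4

order_id=6: amount < 220 AND channel = 'web' → -1
order_id=7: amount < 366 OR region <> 'west' → -1
order_id=8: amount < 366 OR region <> 'west' → -1
order_id=9: amount < 366 OR region <> 'west' → -2
order_id=10: amount < 318 → -4
order_id=11: amount < 318 → -1
order_id=12: amount < 220 AND channel = 'web' → -5
order_id=13: amount < 220 AND channel = 'web' → -4
order_id=14: amount < 366 OR region <> 'west' → -3
order_id=15: amount < 498 AND channel IN ('web', 'phone', 'store') → 27
order_id=16: amount < 318 → -5
order_id=17: amount < 318 → -1
order_id=18: amount < 366 OR region <> 'west' → -5
order_id=19: amount < 318 → -4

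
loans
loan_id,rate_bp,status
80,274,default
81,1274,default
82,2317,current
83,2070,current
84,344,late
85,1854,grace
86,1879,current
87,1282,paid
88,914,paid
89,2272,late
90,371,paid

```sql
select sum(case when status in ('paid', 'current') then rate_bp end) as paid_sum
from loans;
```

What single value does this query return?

8833

loan_id=80: ✗
loan_id=81: ✗
loan_id=82: ✓ → 2317
loan_id=83: ✓ → 2070
loan_id=84: ✗
loan_id=85: ✗
loan_id=86: ✓ → 1879
loan_id=87: ✓ → 1282
loan_id=88: ✓ → 914
loan_id=89: ✗
loan_id=90: ✓ → 371
paid_sum = 2317 + 2070 + 1879 + 1282 + 914 + 371 = 8833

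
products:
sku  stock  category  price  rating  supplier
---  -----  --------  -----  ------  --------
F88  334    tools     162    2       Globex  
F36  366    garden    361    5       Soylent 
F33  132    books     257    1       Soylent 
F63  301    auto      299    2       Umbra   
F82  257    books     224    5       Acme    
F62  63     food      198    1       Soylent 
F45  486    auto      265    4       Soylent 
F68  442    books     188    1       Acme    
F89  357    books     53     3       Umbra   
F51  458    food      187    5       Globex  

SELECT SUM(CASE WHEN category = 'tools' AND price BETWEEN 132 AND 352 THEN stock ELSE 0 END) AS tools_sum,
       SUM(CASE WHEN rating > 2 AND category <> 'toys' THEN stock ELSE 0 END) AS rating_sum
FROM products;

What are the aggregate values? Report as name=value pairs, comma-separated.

tools_sum=334, rating_sum=1924

[tools_sum: category = 'tools' AND price BETWEEN 132 AND 352]
sku=F88: ✓ → 334
sku=F36: ✗
sku=F33: ✗
sku=F63: ✗
sku=F82: ✗
sku=F62: ✗
sku=F45: ✗
sku=F68: ✗
sku=F89: ✗
sku=F51: ✗
tools_sum = 334
—
[rating_sum: rating > 2 AND category <> 'toys']
sku=F88: ✗
sku=F36: ✓ → 366
sku=F33: ✗
sku=F63: ✗
sku=F82: ✓ → 257
sku=F62: ✗
sku=F45: ✓ → 486
sku=F68: ✗
sku=F89: ✓ → 357
sku=F51: ✓ → 458
rating_sum = 366 + 257 + 486 + 357 + 458 = 1924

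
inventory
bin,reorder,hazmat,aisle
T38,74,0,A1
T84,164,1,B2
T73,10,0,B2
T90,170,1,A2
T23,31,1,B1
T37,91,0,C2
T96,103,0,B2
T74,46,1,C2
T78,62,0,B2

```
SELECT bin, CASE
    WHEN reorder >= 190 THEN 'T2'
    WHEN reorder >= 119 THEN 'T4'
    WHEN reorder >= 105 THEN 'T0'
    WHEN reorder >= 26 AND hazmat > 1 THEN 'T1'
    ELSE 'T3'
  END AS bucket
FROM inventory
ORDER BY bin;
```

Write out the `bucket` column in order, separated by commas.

T3, T3, T3, T3, T3, T3, T4, T4, T3

bin=T23: ELSE → T3
bin=T37: ELSE → T3
bin=T38: ELSE → T3
bin=T73: ELSE → T3
bin=T74: ELSE → T3
bin=T78: ELSE → T3
bin=T84: reorder >= 119 → T4
bin=T90: reorder >= 119 → T4
bin=T96: ELSE → T3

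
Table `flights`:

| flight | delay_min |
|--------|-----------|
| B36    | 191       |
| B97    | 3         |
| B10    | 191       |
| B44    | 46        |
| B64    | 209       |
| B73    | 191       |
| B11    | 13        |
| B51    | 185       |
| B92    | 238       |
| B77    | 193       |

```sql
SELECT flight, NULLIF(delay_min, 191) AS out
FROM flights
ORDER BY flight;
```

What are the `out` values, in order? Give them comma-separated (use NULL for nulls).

flight=B10: delay_min=191 vs 191: equal → NULL
flight=B11: delay_min=13 vs 191: differ → 13
flight=B36: delay_min=191 vs 191: equal → NULL
flight=B44: delay_min=46 vs 191: differ → 46
flight=B51: delay_min=185 vs 191: differ → 185
flight=B64: delay_min=209 vs 191: differ → 209
flight=B73: delay_min=191 vs 191: equal → NULL
flight=B77: delay_min=193 vs 191: differ → 193
flight=B92: delay_min=238 vs 191: differ → 238
flight=B97: delay_min=3 vs 191: differ → 3

NULL, 13, NULL, 46, 185, 209, NULL, 193, 238, 3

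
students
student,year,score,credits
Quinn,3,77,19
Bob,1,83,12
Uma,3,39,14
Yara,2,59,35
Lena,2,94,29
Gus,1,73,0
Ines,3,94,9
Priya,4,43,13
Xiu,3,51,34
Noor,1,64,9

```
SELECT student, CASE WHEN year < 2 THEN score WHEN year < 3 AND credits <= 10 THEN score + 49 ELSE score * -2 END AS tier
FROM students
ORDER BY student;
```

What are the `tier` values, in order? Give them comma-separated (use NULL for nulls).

83, 73, -188, -188, 64, -86, -154, -78, -102, -118

student=Bob: year < 2 → 83
student=Gus: year < 2 → 73
student=Ines: ELSE → -188
student=Lena: ELSE → -188
student=Noor: year < 2 → 64
student=Priya: ELSE → -86
student=Quinn: ELSE → -154
student=Uma: ELSE → -78
student=Xiu: ELSE → -102
student=Yara: ELSE → -118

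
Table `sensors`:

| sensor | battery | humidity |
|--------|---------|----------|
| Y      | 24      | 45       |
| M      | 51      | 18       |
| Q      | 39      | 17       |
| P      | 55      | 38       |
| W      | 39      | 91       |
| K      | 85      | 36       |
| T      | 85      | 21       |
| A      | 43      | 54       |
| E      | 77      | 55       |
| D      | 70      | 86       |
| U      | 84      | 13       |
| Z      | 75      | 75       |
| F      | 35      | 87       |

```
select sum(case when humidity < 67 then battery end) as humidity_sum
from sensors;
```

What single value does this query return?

543

sensor=Y: ✓ → 24
sensor=M: ✓ → 51
sensor=Q: ✓ → 39
sensor=P: ✓ → 55
sensor=W: ✗
sensor=K: ✓ → 85
sensor=T: ✓ → 85
sensor=A: ✓ → 43
sensor=E: ✓ → 77
sensor=D: ✗
sensor=U: ✓ → 84
sensor=Z: ✗
sensor=F: ✗
humidity_sum = 24 + 51 + 39 + 55 + 85 + 85 + 43 + 77 + 84 = 543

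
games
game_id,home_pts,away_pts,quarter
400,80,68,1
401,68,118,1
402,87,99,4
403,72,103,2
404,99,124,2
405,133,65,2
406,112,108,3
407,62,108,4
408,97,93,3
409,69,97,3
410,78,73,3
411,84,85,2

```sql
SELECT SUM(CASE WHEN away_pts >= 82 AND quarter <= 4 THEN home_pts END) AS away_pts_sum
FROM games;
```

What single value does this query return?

game_id=400: ✗
game_id=401: ✓ → 68
game_id=402: ✓ → 87
game_id=403: ✓ → 72
game_id=404: ✓ → 99
game_id=405: ✗
game_id=406: ✓ → 112
game_id=407: ✓ → 62
game_id=408: ✓ → 97
game_id=409: ✓ → 69
game_id=410: ✗
game_id=411: ✓ → 84
away_pts_sum = 68 + 87 + 72 + 99 + 112 + 62 + 97 + 69 + 84 = 750

750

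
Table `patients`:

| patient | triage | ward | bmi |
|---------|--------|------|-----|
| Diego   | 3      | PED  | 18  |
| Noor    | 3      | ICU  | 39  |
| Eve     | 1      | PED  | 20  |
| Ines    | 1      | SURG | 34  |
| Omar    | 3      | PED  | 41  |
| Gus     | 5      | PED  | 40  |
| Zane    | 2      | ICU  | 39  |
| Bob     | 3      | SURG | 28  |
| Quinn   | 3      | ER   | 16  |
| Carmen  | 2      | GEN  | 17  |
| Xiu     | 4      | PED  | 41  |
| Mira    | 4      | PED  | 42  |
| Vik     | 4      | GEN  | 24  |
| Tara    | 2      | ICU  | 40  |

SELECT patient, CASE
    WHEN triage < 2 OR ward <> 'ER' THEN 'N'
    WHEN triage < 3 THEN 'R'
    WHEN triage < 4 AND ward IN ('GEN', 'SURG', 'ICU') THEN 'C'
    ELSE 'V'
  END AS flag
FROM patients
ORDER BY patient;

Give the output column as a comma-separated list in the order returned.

patient=Bob: triage < 2 OR ward <> 'ER' → N
patient=Carmen: triage < 2 OR ward <> 'ER' → N
patient=Diego: triage < 2 OR ward <> 'ER' → N
patient=Eve: triage < 2 OR ward <> 'ER' → N
patient=Gus: triage < 2 OR ward <> 'ER' → N
patient=Ines: triage < 2 OR ward <> 'ER' → N
patient=Mira: triage < 2 OR ward <> 'ER' → N
patient=Noor: triage < 2 OR ward <> 'ER' → N
patient=Omar: triage < 2 OR ward <> 'ER' → N
patient=Quinn: ELSE → V
patient=Tara: triage < 2 OR ward <> 'ER' → N
patient=Vik: triage < 2 OR ward <> 'ER' → N
patient=Xiu: triage < 2 OR ward <> 'ER' → N
patient=Zane: triage < 2 OR ward <> 'ER' → N

N, N, N, N, N, N, N, N, N, V, N, N, N, N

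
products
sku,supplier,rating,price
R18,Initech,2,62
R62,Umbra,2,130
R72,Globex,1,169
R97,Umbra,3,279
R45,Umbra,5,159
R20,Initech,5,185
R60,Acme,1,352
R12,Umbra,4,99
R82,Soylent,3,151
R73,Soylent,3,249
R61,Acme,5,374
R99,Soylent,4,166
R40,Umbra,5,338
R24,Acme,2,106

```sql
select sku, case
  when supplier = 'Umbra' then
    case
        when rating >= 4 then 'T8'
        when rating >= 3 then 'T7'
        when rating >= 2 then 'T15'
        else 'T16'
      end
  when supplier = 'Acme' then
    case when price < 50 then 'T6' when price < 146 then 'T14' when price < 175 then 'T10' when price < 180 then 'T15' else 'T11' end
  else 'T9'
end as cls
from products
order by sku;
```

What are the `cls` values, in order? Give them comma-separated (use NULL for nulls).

T8, T9, T9, T14, T8, T8, T11, T11, T15, T9, T9, T9, T7, T9

sku=R12: supplier='Umbra' → inner[rating >= 4] → T8
sku=R18: supplier='Initech' → outer ELSE → T9
sku=R20: supplier='Initech' → outer ELSE → T9
sku=R24: supplier='Acme' → inner[price < 146] → T14
sku=R40: supplier='Umbra' → inner[rating >= 4] → T8
sku=R45: supplier='Umbra' → inner[rating >= 4] → T8
sku=R60: supplier='Acme' → inner[ELSE] → T11
sku=R61: supplier='Acme' → inner[ELSE] → T11
sku=R62: supplier='Umbra' → inner[rating >= 2] → T15
sku=R72: supplier='Globex' → outer ELSE → T9
sku=R73: supplier='Soylent' → outer ELSE → T9
sku=R82: supplier='Soylent' → outer ELSE → T9
sku=R97: supplier='Umbra' → inner[rating >= 3] → T7
sku=R99: supplier='Soylent' → outer ELSE → T9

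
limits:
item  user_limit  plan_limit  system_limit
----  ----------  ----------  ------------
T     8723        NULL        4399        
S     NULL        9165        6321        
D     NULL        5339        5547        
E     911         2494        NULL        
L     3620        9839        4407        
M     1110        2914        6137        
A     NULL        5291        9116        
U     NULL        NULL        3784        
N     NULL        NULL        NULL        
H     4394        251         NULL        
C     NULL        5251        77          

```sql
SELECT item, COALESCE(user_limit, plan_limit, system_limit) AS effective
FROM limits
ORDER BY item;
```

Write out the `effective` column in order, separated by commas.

5291, 5251, 5339, 911, 4394, 3620, 1110, NULL, 9165, 8723, 3784

item=A: user_limit=NULL, plan_limit=5291 → 5291
item=C: user_limit=NULL, plan_limit=5251 → 5251
item=D: user_limit=NULL, plan_limit=5339 → 5339
item=E: user_limit=911 → 911
item=H: user_limit=4394 → 4394
item=L: user_limit=3620 → 3620
item=M: user_limit=1110 → 1110
item=N: user_limit=NULL, plan_limit=NULL, system_limit=NULL (all NULL) → NULL
item=S: user_limit=NULL, plan_limit=9165 → 9165
item=T: user_limit=8723 → 8723
item=U: user_limit=NULL, plan_limit=NULL, system_limit=3784 → 3784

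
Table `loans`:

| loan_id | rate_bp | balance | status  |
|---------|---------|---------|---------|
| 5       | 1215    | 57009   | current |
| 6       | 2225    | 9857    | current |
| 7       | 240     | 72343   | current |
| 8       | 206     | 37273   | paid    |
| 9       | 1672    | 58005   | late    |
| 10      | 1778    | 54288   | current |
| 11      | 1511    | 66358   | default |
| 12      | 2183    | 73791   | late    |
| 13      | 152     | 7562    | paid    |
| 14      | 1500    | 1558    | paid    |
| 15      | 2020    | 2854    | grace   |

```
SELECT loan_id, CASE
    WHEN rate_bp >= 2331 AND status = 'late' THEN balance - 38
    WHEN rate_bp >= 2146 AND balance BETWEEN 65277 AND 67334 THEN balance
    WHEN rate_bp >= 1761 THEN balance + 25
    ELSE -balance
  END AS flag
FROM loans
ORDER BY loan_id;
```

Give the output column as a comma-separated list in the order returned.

-57009, 9882, -72343, -37273, -58005, 54313, -66358, 73816, -7562, -1558, 2879

loan_id=5: ELSE → -57009
loan_id=6: rate_bp >= 1761 → 9882
loan_id=7: ELSE → -72343
loan_id=8: ELSE → -37273
loan_id=9: ELSE → -58005
loan_id=10: rate_bp >= 1761 → 54313
loan_id=11: ELSE → -66358
loan_id=12: rate_bp >= 1761 → 73816
loan_id=13: ELSE → -7562
loan_id=14: ELSE → -1558
loan_id=15: rate_bp >= 1761 → 2879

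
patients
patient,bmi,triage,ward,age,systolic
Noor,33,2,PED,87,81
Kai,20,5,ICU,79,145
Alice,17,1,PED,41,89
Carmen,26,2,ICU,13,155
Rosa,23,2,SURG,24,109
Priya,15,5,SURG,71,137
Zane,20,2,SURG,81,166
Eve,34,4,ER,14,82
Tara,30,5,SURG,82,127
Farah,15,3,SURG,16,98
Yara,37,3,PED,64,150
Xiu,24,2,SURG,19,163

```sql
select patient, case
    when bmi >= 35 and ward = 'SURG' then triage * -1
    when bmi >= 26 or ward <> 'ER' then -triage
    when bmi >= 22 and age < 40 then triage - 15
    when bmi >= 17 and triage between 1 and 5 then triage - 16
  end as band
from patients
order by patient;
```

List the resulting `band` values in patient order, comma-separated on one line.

-1, -2, -4, -3, -5, -2, -5, -2, -5, -2, -3, -2

patient=Alice: bmi >= 26 or ward <> 'ER' → -1
patient=Carmen: bmi >= 26 or ward <> 'ER' → -2
patient=Eve: bmi >= 26 or ward <> 'ER' → -4
patient=Farah: bmi >= 26 or ward <> 'ER' → -3
patient=Kai: bmi >= 26 or ward <> 'ER' → -5
patient=Noor: bmi >= 26 or ward <> 'ER' → -2
patient=Priya: bmi >= 26 or ward <> 'ER' → -5
patient=Rosa: bmi >= 26 or ward <> 'ER' → -2
patient=Tara: bmi >= 26 or ward <> 'ER' → -5
patient=Xiu: bmi >= 26 or ward <> 'ER' → -2
patient=Yara: bmi >= 26 or ward <> 'ER' → -3
patient=Zane: bmi >= 26 or ward <> 'ER' → -2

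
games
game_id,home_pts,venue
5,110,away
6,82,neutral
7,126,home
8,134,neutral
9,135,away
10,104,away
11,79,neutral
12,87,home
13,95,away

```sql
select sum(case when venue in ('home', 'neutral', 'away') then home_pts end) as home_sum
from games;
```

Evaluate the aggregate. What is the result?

game_id=5: ✓ → 110
game_id=6: ✓ → 82
game_id=7: ✓ → 126
game_id=8: ✓ → 134
game_id=9: ✓ → 135
game_id=10: ✓ → 104
game_id=11: ✓ → 79
game_id=12: ✓ → 87
game_id=13: ✓ → 95
home_sum = 110 + 82 + 126 + 134 + 135 + 104 + 79 + 87 + 95 = 952

952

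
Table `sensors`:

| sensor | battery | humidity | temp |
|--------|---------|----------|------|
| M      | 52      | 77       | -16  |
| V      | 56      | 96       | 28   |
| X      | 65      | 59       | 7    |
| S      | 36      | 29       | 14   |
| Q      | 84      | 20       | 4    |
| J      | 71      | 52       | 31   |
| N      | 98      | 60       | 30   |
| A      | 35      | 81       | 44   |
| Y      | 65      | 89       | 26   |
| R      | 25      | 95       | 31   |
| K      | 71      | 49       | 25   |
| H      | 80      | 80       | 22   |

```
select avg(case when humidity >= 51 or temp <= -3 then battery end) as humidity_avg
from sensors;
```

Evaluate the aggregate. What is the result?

60.7777777778

sensor=M: ✓ → 52
sensor=V: ✓ → 56
sensor=X: ✓ → 65
sensor=S: ✗
sensor=Q: ✗
sensor=J: ✓ → 71
sensor=N: ✓ → 98
sensor=A: ✓ → 35
sensor=Y: ✓ → 65
sensor=R: ✓ → 25
sensor=K: ✗
sensor=H: ✓ → 80
humidity_avg = (52 + 56 + 65 + 71 + 98 + 35 + 65 + 25 + 80) / 9 = 60.7777777778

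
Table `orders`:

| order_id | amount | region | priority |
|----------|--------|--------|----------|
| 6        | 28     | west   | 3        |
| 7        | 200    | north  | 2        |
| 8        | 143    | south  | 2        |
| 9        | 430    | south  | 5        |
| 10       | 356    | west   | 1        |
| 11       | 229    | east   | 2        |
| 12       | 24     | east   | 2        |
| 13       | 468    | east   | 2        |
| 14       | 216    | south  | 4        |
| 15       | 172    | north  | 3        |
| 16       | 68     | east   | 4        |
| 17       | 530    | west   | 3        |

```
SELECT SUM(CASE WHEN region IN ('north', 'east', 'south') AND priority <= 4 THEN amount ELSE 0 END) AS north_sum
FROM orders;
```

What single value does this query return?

order_id=6: ✗
order_id=7: ✓ → 200
order_id=8: ✓ → 143
order_id=9: ✗
order_id=10: ✗
order_id=11: ✓ → 229
order_id=12: ✓ → 24
order_id=13: ✓ → 468
order_id=14: ✓ → 216
order_id=15: ✓ → 172
order_id=16: ✓ → 68
order_id=17: ✗
north_sum = 200 + 143 + 229 + 24 + 468 + 216 + 172 + 68 = 1520

1520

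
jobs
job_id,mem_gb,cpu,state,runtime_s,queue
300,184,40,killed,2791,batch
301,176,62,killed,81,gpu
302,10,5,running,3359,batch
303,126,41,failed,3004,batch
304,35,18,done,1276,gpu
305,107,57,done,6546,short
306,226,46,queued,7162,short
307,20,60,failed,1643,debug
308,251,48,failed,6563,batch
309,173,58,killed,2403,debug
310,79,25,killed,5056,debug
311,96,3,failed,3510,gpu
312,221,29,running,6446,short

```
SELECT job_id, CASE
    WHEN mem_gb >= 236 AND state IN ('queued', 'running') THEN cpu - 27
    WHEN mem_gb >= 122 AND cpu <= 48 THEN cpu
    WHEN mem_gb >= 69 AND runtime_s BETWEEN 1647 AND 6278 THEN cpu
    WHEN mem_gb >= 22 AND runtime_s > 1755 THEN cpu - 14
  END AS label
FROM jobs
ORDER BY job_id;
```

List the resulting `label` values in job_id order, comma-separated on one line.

job_id=300: mem_gb >= 122 AND cpu <= 48 → 40
job_id=301: (no match → NULL) → NULL
job_id=302: (no match → NULL) → NULL
job_id=303: mem_gb >= 122 AND cpu <= 48 → 41
job_id=304: (no match → NULL) → NULL
job_id=305: mem_gb >= 22 AND runtime_s > 1755 → 43
job_id=306: mem_gb >= 122 AND cpu <= 48 → 46
job_id=307: (no match → NULL) → NULL
job_id=308: mem_gb >= 122 AND cpu <= 48 → 48
job_id=309: mem_gb >= 69 AND runtime_s BETWEEN 1647 AND 6278 → 58
job_id=310: mem_gb >= 69 AND runtime_s BETWEEN 1647 AND 6278 → 25
job_id=311: mem_gb >= 69 AND runtime_s BETWEEN 1647 AND 6278 → 3
job_id=312: mem_gb >= 122 AND cpu <= 48 → 29

40, NULL, NULL, 41, NULL, 43, 46, NULL, 48, 58, 25, 3, 29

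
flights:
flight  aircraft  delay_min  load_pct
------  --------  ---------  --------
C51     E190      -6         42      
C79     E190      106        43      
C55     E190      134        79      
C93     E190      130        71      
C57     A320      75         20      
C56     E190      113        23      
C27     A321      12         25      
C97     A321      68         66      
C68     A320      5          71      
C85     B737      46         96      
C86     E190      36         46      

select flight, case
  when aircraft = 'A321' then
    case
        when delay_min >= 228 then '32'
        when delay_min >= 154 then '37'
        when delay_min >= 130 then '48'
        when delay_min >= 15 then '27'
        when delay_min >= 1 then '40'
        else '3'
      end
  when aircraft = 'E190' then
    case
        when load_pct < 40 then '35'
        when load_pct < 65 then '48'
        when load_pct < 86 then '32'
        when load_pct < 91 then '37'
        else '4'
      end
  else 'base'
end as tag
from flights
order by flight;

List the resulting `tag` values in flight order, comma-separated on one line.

flight=C27: aircraft='A321' → inner[delay_min >= 1] → 40
flight=C51: aircraft='E190' → inner[load_pct < 65] → 48
flight=C55: aircraft='E190' → inner[load_pct < 86] → 32
flight=C56: aircraft='E190' → inner[load_pct < 40] → 35
flight=C57: aircraft='A320' → outer ELSE → base
flight=C68: aircraft='A320' → outer ELSE → base
flight=C79: aircraft='E190' → inner[load_pct < 65] → 48
flight=C85: aircraft='B737' → outer ELSE → base
flight=C86: aircraft='E190' → inner[load_pct < 65] → 48
flight=C93: aircraft='E190' → inner[load_pct < 86] → 32
flight=C97: aircraft='A321' → inner[delay_min >= 15] → 27

40, 48, 32, 35, base, base, 48, base, 48, 32, 27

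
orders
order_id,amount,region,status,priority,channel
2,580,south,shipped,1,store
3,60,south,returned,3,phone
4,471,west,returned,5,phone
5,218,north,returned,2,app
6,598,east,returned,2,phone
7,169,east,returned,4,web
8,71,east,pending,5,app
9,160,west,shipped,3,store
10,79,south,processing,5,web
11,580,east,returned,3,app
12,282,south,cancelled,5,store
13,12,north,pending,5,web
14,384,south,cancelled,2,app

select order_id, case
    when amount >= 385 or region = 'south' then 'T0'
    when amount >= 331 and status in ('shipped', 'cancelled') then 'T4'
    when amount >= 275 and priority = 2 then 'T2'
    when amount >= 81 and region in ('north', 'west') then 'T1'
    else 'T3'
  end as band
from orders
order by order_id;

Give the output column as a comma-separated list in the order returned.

order_id=2: amount >= 385 or region = 'south' → T0
order_id=3: amount >= 385 or region = 'south' → T0
order_id=4: amount >= 385 or region = 'south' → T0
order_id=5: amount >= 81 and region in ('north', 'west') → T1
order_id=6: amount >= 385 or region = 'south' → T0
order_id=7: ELSE → T3
order_id=8: ELSE → T3
order_id=9: amount >= 81 and region in ('north', 'west') → T1
order_id=10: amount >= 385 or region = 'south' → T0
order_id=11: amount >= 385 or region = 'south' → T0
order_id=12: amount >= 385 or region = 'south' → T0
order_id=13: ELSE → T3
order_id=14: amount >= 385 or region = 'south' → T0

T0, T0, T0, T1, T0, T3, T3, T1, T0, T0, T0, T3, T0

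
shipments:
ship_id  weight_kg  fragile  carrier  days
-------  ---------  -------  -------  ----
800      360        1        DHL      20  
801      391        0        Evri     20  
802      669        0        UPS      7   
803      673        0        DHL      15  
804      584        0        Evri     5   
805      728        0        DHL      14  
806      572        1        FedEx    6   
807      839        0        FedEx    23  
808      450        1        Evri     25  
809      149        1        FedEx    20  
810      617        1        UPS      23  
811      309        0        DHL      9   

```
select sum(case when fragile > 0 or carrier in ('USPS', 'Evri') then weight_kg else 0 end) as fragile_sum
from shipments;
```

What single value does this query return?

ship_id=800: ✓ → 360
ship_id=801: ✓ → 391
ship_id=802: ✗
ship_id=803: ✗
ship_id=804: ✓ → 584
ship_id=805: ✗
ship_id=806: ✓ → 572
ship_id=807: ✗
ship_id=808: ✓ → 450
ship_id=809: ✓ → 149
ship_id=810: ✓ → 617
ship_id=811: ✗
fragile_sum = 360 + 391 + 584 + 572 + 450 + 149 + 617 = 3123

3123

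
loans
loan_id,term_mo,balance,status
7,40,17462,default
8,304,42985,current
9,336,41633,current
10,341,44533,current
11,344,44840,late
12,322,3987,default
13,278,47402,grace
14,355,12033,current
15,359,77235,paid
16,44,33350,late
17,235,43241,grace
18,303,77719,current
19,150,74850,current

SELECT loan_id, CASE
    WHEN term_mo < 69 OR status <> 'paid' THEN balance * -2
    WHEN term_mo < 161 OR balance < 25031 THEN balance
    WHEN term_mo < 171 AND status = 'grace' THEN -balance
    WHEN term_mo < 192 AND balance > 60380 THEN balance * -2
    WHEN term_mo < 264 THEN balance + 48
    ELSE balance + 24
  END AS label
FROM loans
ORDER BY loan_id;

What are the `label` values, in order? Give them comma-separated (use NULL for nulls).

-34924, -85970, -83266, -89066, -89680, -7974, -94804, -24066, 77259, -66700, -86482, -155438, -149700

loan_id=7: term_mo < 69 OR status <> 'paid' → -34924
loan_id=8: term_mo < 69 OR status <> 'paid' → -85970
loan_id=9: term_mo < 69 OR status <> 'paid' → -83266
loan_id=10: term_mo < 69 OR status <> 'paid' → -89066
loan_id=11: term_mo < 69 OR status <> 'paid' → -89680
loan_id=12: term_mo < 69 OR status <> 'paid' → -7974
loan_id=13: term_mo < 69 OR status <> 'paid' → -94804
loan_id=14: term_mo < 69 OR status <> 'paid' → -24066
loan_id=15: ELSE → 77259
loan_id=16: term_mo < 69 OR status <> 'paid' → -66700
loan_id=17: term_mo < 69 OR status <> 'paid' → -86482
loan_id=18: term_mo < 69 OR status <> 'paid' → -155438
loan_id=19: term_mo < 69 OR status <> 'paid' → -149700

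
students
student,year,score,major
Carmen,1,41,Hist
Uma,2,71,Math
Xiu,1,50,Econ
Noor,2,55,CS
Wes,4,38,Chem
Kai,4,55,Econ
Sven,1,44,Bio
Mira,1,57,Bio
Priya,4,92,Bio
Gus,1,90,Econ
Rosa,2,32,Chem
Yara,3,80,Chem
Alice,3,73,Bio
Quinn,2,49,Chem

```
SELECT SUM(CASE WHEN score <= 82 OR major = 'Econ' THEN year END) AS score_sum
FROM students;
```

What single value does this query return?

27

student=Carmen: ✓ → 1
student=Uma: ✓ → 2
student=Xiu: ✓ → 1
student=Noor: ✓ → 2
student=Wes: ✓ → 4
student=Kai: ✓ → 4
student=Sven: ✓ → 1
student=Mira: ✓ → 1
student=Priya: ✗
student=Gus: ✓ → 1
student=Rosa: ✓ → 2
student=Yara: ✓ → 3
student=Alice: ✓ → 3
student=Quinn: ✓ → 2
score_sum = 1 + 2 + 1 + 2 + 4 + 4 + 1 + 1 + 1 + 2 + 3 + 3 + 2 = 27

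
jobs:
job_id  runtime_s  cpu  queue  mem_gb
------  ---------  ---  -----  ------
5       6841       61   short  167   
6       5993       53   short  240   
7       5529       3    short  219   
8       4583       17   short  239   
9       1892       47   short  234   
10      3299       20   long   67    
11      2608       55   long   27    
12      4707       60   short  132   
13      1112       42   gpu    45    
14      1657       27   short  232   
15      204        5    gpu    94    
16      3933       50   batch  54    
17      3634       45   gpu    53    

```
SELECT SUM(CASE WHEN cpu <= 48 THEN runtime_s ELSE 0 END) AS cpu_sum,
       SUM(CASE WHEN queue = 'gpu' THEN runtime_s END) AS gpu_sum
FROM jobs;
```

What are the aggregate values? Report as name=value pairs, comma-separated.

[cpu_sum: cpu <= 48]
job_id=5: ✗
job_id=6: ✗
job_id=7: ✓ → 5529
job_id=8: ✓ → 4583
job_id=9: ✓ → 1892
job_id=10: ✓ → 3299
job_id=11: ✗
job_id=12: ✗
job_id=13: ✓ → 1112
job_id=14: ✓ → 1657
job_id=15: ✓ → 204
job_id=16: ✗
job_id=17: ✓ → 3634
cpu_sum = 5529 + 4583 + 1892 + 3299 + 1112 + 1657 + 204 + 3634 = 21910
—
[gpu_sum: queue = 'gpu']
job_id=5: ✗
job_id=6: ✗
job_id=7: ✗
job_id=8: ✗
job_id=9: ✗
job_id=10: ✗
job_id=11: ✗
job_id=12: ✗
job_id=13: ✓ → 1112
job_id=14: ✗
job_id=15: ✓ → 204
job_id=16: ✗
job_id=17: ✓ → 3634
gpu_sum = 1112 + 204 + 3634 = 4950

cpu_sum=21910, gpu_sum=4950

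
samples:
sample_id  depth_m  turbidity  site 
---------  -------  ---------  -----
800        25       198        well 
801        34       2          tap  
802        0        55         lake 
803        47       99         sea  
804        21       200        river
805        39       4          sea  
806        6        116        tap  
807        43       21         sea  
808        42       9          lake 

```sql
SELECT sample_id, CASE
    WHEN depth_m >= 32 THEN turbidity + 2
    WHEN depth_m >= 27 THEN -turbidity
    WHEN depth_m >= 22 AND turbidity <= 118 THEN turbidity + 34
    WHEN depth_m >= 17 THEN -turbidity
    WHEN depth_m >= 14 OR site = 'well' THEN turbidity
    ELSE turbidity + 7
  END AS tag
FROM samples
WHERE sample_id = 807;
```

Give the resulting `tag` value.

23

sample_id = 807: depth_m=43, turbidity=21, site=sea.
depth_m >= 32 → true → 23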